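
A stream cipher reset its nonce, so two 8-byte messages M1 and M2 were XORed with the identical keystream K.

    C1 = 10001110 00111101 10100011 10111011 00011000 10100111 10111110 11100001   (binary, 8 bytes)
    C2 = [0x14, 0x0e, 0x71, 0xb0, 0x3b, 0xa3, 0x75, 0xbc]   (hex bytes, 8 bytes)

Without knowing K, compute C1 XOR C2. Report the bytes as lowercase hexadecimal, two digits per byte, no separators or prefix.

C1 ⊕ C2 = (M1 ⊕ K) ⊕ (M2 ⊕ K) = M1 ⊕ M2 — the shared key cancels under XOR.
8e xor 14 = 9a
3d xor 0e = 33
a3 xor 71 = d2
bb xor b0 = 0b
18 xor 3b = 23
a7 xor a3 = 04
be xor 75 = cb
e1 xor bc = 5d

9a33d20b2304cb5d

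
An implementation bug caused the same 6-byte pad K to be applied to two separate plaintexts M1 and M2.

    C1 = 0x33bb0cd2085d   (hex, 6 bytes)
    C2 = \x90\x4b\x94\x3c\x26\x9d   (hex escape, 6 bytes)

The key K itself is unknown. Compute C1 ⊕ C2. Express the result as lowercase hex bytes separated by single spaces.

a3 f0 98 ee 2e c0

C1 ⊕ C2 = (M1 ⊕ K) ⊕ (M2 ⊕ K) = M1 ⊕ M2 — the shared key cancels under XOR.
33 XOR 90 = a3
bb XOR 4b = f0
0c XOR 94 = 98
d2 XOR 3c = ee
08 XOR 26 = 2e
5d XOR 9d = c0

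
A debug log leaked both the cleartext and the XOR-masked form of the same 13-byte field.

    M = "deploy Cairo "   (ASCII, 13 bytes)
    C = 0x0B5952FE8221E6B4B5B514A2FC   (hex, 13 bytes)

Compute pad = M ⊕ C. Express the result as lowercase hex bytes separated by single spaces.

6f 3c 22 92 ed 58 c6 f7 d4 dc 66 cd dc

Since C = M ⊕ pad, XORing both sides with M gives pad = M ⊕ C.
byte 0: 01100100 ⊕ 00001011 = 01101111
byte 1: 01100101 ⊕ 01011001 = 00111100
byte 2: 01110000 ⊕ 01010010 = 00100010
byte 3: 01101100 ⊕ 11111110 = 10010010
byte 4: 01101111 ⊕ 10000010 = 11101101
byte 5: 01111001 ⊕ 00100001 = 01011000
byte 6: 00100000 ⊕ 11100110 = 11000110
byte 7: 01000011 ⊕ 10110100 = 11110111
byte 8: 01100001 ⊕ 10110101 = 11010100
byte 9: 01101001 ⊕ 10110101 = 11011100
byte 10: 01110010 ⊕ 00010100 = 01100110
byte 11: 01101111 ⊕ 10100010 = 11001101
byte 12: 00100000 ⊕ 11111100 = 11011100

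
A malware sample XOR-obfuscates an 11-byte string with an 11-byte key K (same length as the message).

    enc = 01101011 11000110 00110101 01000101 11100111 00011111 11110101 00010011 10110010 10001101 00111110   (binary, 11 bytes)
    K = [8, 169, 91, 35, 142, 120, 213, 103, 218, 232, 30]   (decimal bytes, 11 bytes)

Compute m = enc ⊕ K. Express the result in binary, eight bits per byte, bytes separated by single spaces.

01100011 01101111 01101110 01100110 01101001 01100111 00100000 01110100 01101000 01100101 00100000

XOR is its own inverse, so applying the key byte-wise gives the result directly.
6b ^ 08 = 63
c6 ^ a9 = 6f
35 ^ 5b = 6e
45 ^ 23 = 66
e7 ^ 8e = 69
1f ^ 78 = 67
f5 ^ d5 = 20
13 ^ 67 = 74
b2 ^ da = 68
8d ^ e8 = 65
3e ^ 1e = 20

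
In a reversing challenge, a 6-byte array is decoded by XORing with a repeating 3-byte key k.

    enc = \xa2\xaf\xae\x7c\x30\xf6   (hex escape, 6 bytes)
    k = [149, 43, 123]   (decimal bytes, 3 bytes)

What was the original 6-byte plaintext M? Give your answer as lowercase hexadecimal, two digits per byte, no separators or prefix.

3784d5e91b8d

The 3-byte key repeats, so the effective keystream is 95 2b 7b 95 2b 7b.
byte 0: 162 ^ 149 =  55
byte 1: 175 ^  43 = 132
byte 2: 174 ^ 123 = 213
byte 3: 124 ^ 149 = 233
byte 4:  48 ^  43 =  27
byte 5: 246 ^ 123 = 141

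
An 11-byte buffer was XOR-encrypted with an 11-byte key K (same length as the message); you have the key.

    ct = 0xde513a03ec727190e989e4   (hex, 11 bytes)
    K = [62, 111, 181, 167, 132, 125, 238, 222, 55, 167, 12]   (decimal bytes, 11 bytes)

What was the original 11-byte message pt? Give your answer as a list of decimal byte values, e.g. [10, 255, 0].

[224, 62, 143, 164, 104, 15, 159, 78, 222, 46, 232]

XOR is its own inverse, so applying the key byte-wise gives the result directly.
de ^ 3e = e0
51 ^ 6f = 3e
3a ^ b5 = 8f
03 ^ a7 = a4
ec ^ 84 = 68
72 ^ 7d = 0f
71 ^ ee = 9f
90 ^ de = 4e
e9 ^ 37 = de
89 ^ a7 = 2e
e4 ^ 0c = e8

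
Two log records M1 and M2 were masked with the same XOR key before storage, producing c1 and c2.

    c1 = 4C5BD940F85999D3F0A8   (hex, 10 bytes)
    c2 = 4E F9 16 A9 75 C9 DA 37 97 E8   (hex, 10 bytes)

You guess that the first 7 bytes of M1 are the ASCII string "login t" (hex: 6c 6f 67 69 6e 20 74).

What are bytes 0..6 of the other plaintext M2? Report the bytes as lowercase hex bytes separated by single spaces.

6e cd a8 80 e3 b0 37

First, c1 ⊕ c2 = (M1 ⊕ K) ⊕ (M2 ⊕ K) = M1 ⊕ M2, so the key drops out. Then M2 = (M1 ⊕ M2) ⊕ M1 over the first 7 bytes.
byte 0: (4c ⊕ 4e) ⊕ 6c = 02 ⊕ 6c = 6e
byte 1: (5b ⊕ f9) ⊕ 6f = a2 ⊕ 6f = cd
byte 2: (d9 ⊕ 16) ⊕ 67 = cf ⊕ 67 = a8
byte 3: (40 ⊕ a9) ⊕ 69 = e9 ⊕ 69 = 80
byte 4: (f8 ⊕ 75) ⊕ 6e = 8d ⊕ 6e = e3
byte 5: (59 ⊕ c9) ⊕ 20 = 90 ⊕ 20 = b0
byte 6: (99 ⊕ da) ⊕ 74 = 43 ⊕ 74 = 37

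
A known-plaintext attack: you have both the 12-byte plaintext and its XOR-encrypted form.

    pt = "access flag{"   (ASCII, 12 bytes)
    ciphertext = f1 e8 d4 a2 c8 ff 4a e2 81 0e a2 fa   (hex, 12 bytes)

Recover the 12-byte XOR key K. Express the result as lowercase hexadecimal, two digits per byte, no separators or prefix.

Since ciphertext = pt ⊕ K, XORing both sides with pt gives K = pt ⊕ ciphertext.
61 ⊕ f1 = 90
63 ⊕ e8 = 8b
63 ⊕ d4 = b7
65 ⊕ a2 = c7
73 ⊕ c8 = bb
73 ⊕ ff = 8c
20 ⊕ 4a = 6a
66 ⊕ e2 = 84
6c ⊕ 81 = ed
61 ⊕ 0e = 6f
67 ⊕ a2 = c5
7b ⊕ fa = 81

908bb7c7bb8c6a84ed6fc581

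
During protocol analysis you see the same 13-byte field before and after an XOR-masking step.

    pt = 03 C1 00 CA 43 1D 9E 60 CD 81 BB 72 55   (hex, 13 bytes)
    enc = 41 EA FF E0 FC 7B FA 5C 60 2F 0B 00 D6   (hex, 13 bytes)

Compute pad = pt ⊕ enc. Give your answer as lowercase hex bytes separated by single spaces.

42 2b ff 2a bf 66 64 3c ad ae b0 72 83

Since enc = pt ⊕ pad, XORing both sides with pt gives pad = pt ⊕ enc.
00000011 ⊕ 01000001 = 01000010
11000001 ⊕ 11101010 = 00101011
00000000 ⊕ 11111111 = 11111111
11001010 ⊕ 11100000 = 00101010
01000011 ⊕ 11111100 = 10111111
00011101 ⊕ 01111011 = 01100110
10011110 ⊕ 11111010 = 01100100
01100000 ⊕ 01011100 = 00111100
11001101 ⊕ 01100000 = 10101101
10000001 ⊕ 00101111 = 10101110
10111011 ⊕ 00001011 = 10110000
01110010 ⊕ 00000000 = 01110010
01010101 ⊕ 11010110 = 10000011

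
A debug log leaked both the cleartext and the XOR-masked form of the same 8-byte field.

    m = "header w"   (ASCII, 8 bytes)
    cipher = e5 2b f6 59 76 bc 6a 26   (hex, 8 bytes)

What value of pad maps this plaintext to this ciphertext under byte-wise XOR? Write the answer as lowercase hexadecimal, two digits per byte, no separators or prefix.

8d4e973d13ce4a51

Since cipher = m ⊕ pad, XORing both sides with m gives pad = m ⊕ cipher.
68 xor e5 = 8d
65 xor 2b = 4e
61 xor f6 = 97
64 xor 59 = 3d
65 xor 76 = 13
72 xor bc = ce
20 xor 6a = 4a
77 xor 26 = 51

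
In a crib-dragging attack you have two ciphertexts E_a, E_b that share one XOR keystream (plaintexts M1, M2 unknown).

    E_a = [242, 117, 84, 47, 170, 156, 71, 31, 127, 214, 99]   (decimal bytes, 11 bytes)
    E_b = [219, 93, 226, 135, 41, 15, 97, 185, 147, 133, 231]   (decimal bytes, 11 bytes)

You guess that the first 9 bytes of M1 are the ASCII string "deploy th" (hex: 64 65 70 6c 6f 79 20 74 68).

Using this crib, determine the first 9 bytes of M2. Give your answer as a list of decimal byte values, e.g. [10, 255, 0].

[77, 77, 198, 196, 236, 234, 6, 210, 132]

First, E_a ⊕ E_b = (M1 ⊕ K) ⊕ (M2 ⊕ K) = M1 ⊕ M2, so the key drops out. Then M2 = (M1 ⊕ M2) ⊕ M1 over the first 9 bytes.
byte 0: (f2 XOR db) XOR 64 = 29 XOR 64 = 4d
byte 1: (75 XOR 5d) XOR 65 = 28 XOR 65 = 4d
byte 2: (54 XOR e2) XOR 70 = b6 XOR 70 = c6
byte 3: (2f XOR 87) XOR 6c = a8 XOR 6c = c4
byte 4: (aa XOR 29) XOR 6f = 83 XOR 6f = ec
byte 5: (9c XOR 0f) XOR 79 = 93 XOR 79 = ea
byte 6: (47 XOR 61) XOR 20 = 26 XOR 20 = 06
byte 7: (1f XOR b9) XOR 74 = a6 XOR 74 = d2
byte 8: (7f XOR 93) XOR 68 = ec XOR 68 = 84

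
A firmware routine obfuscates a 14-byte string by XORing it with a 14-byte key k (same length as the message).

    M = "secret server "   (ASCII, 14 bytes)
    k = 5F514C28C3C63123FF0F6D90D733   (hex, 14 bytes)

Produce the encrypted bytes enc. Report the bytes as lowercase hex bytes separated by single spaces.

2c 34 2f 5a a6 b2 11 50 9a 7d 1b f5 a5 13

XOR is its own inverse, so applying the key byte-wise gives the result directly.
115 xor  95 =  44
101 xor  81 =  52
 99 xor  76 =  47
114 xor  40 =  90
101 xor 195 = 166
116 xor 198 = 178
 32 xor  49 =  17
115 xor  35 =  80
101 xor 255 = 154
114 xor  15 = 125
118 xor 109 =  27
101 xor 144 = 245
114 xor 215 = 165
 32 xor  51 =  19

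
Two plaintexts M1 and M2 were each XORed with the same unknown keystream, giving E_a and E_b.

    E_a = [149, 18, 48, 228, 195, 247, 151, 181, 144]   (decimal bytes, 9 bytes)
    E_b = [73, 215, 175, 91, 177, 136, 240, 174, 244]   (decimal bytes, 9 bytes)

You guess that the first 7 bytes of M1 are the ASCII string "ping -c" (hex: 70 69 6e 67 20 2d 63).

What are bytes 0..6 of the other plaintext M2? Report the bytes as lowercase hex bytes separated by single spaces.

First, E_a ⊕ E_b = (M1 ⊕ K) ⊕ (M2 ⊕ K) = M1 ⊕ M2, so the key drops out. Then M2 = (M1 ⊕ M2) ⊕ M1 over the first 7 bytes.
byte 0: (95 ^ 49) ^ 70 = dc ^ 70 = ac
byte 1: (12 ^ d7) ^ 69 = c5 ^ 69 = ac
byte 2: (30 ^ af) ^ 6e = 9f ^ 6e = f1
byte 3: (e4 ^ 5b) ^ 67 = bf ^ 67 = d8
byte 4: (c3 ^ b1) ^ 20 = 72 ^ 20 = 52
byte 5: (f7 ^ 88) ^ 2d = 7f ^ 2d = 52
byte 6: (97 ^ f0) ^ 63 = 67 ^ 63 = 04

ac ac f1 d8 52 52 04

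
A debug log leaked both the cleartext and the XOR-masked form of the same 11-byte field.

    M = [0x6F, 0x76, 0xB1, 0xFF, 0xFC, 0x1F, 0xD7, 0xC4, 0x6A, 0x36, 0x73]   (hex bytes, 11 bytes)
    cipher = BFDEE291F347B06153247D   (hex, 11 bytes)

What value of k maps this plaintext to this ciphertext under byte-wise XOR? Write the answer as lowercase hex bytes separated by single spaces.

d0 a8 53 6e 0f 58 67 a5 39 12 0e

Since cipher = M ⊕ k, XORing both sides with M gives k = M ⊕ cipher.
6f XOR bf = d0
76 XOR de = a8
b1 XOR e2 = 53
ff XOR 91 = 6e
fc XOR f3 = 0f
1f XOR 47 = 58
d7 XOR b0 = 67
c4 XOR 61 = a5
6a XOR 53 = 39
36 XOR 24 = 12
73 XOR 7d = 0e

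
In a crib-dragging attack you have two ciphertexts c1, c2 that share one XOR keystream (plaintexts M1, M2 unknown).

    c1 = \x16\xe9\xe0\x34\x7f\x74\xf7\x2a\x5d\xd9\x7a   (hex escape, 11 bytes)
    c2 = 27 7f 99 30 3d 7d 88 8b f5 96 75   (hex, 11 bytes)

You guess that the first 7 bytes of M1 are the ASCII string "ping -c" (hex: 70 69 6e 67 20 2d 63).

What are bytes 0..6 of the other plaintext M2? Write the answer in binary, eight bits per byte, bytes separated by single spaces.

01000001 11111111 00010111 01100011 01100010 00100100 00011100

First, c1 ⊕ c2 = (M1 ⊕ K) ⊕ (M2 ⊕ K) = M1 ⊕ M2, so the key drops out. Then M2 = (M1 ⊕ M2) ⊕ M1 over the first 7 bytes.
byte 0: (16 xor 27) xor 70 = 31 xor 70 = 41
byte 1: (e9 xor 7f) xor 69 = 96 xor 69 = ff
byte 2: (e0 xor 99) xor 6e = 79 xor 6e = 17
byte 3: (34 xor 30) xor 67 = 04 xor 67 = 63
byte 4: (7f xor 3d) xor 20 = 42 xor 20 = 62
byte 5: (74 xor 7d) xor 2d = 09 xor 2d = 24
byte 6: (f7 xor 88) xor 63 = 7f xor 63 = 1c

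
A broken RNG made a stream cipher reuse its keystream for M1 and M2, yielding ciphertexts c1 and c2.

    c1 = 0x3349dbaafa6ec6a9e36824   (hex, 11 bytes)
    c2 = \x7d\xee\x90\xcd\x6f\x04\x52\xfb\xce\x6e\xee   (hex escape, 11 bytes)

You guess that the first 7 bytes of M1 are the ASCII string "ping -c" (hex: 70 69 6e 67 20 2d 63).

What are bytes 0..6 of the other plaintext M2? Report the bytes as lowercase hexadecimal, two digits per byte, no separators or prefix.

3ece2500b547f7

First, c1 ⊕ c2 = (M1 ⊕ K) ⊕ (M2 ⊕ K) = M1 ⊕ M2, so the key drops out. Then M2 = (M1 ⊕ M2) ⊕ M1 over the first 7 bytes.
byte 0: (33 ^ 7d) ^ 70 = 4e ^ 70 = 3e
byte 1: (49 ^ ee) ^ 69 = a7 ^ 69 = ce
byte 2: (db ^ 90) ^ 6e = 4b ^ 6e = 25
byte 3: (aa ^ cd) ^ 67 = 67 ^ 67 = 00
byte 4: (fa ^ 6f) ^ 20 = 95 ^ 20 = b5
byte 5: (6e ^ 04) ^ 2d = 6a ^ 2d = 47
byte 6: (c6 ^ 52) ^ 63 = 94 ^ 63 = f7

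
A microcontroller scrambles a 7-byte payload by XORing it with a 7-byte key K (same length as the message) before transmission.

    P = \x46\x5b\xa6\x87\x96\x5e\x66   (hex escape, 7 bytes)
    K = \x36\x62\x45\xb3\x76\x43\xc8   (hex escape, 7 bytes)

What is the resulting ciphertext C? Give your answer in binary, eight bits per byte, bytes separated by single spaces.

01110000 00111001 11100011 00110100 11100000 00011101 10101110

46 XOR 36 = 70
5b XOR 62 = 39
a6 XOR 45 = e3
87 XOR b3 = 34
96 XOR 76 = e0
5e XOR 43 = 1d
66 XOR c8 = ae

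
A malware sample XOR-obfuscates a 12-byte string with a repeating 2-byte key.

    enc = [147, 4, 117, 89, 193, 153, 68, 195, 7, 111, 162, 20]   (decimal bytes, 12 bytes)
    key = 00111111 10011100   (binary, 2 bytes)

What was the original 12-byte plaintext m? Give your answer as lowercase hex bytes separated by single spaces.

ac 98 4a c5 fe 05 7b 5f 38 f3 9d 88

The 2-byte key repeats, so the effective keystream is 3f 9c 3f 9c 3f 9c 3f 9c 3f 9c 3f 9c.
byte 0: 93 ⊕ 3f = ac
byte 1: 04 ⊕ 9c = 98
byte 2: 75 ⊕ 3f = 4a
byte 3: 59 ⊕ 9c = c5
byte 4: c1 ⊕ 3f = fe
byte 5: 99 ⊕ 9c = 05
byte 6: 44 ⊕ 3f = 7b
byte 7: c3 ⊕ 9c = 5f
byte 8: 07 ⊕ 3f = 38
byte 9: 6f ⊕ 9c = f3
byte 10: a2 ⊕ 3f = 9d
byte 11: 14 ⊕ 9c = 88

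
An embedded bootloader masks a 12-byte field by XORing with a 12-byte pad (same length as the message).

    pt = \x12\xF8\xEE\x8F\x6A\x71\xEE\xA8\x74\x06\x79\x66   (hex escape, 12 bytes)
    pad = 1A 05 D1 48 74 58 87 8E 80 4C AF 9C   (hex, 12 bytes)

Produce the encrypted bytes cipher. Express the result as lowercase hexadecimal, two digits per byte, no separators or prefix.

12 ^ 1a = 08
f8 ^ 05 = fd
ee ^ d1 = 3f
8f ^ 48 = c7
6a ^ 74 = 1e
71 ^ 58 = 29
ee ^ 87 = 69
a8 ^ 8e = 26
74 ^ 80 = f4
06 ^ 4c = 4a
79 ^ af = d6
66 ^ 9c = fa

08fd3fc71e296926f44ad6fa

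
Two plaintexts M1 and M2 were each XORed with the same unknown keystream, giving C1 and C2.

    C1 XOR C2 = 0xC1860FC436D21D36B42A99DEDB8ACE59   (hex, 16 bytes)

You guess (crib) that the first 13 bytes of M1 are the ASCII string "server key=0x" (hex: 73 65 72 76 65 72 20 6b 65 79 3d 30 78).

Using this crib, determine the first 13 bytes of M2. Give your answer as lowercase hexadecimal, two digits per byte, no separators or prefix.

b2e37db253a03d5dd153a4eea3

Since C1 ⊕ C2 = M1 ⊕ M2, XORing with the guessed M1 bytes yields the corresponding M2 bytes: M2 = (C1 ⊕ C2) ⊕ M1.
c1 xor 73 = b2
86 xor 65 = e3
0f xor 72 = 7d
c4 xor 76 = b2
36 xor 65 = 53
d2 xor 72 = a0
1d xor 20 = 3d
36 xor 6b = 5d
b4 xor 65 = d1
2a xor 79 = 53
99 xor 3d = a4
de xor 30 = ee
db xor 78 = a3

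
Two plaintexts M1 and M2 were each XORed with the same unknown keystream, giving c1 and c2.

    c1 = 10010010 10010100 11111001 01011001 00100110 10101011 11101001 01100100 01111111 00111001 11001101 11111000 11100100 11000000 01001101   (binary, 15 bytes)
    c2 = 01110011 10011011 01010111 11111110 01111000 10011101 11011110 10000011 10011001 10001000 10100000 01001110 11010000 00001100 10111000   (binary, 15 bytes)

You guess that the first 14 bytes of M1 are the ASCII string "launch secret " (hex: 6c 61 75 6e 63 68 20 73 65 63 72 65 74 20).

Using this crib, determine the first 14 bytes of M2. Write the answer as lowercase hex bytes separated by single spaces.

First, c1 ⊕ c2 = (M1 ⊕ K) ⊕ (M2 ⊕ K) = M1 ⊕ M2, so the key drops out. Then M2 = (M1 ⊕ M2) ⊕ M1 over the first 14 bytes.
byte 0: (92 XOR 73) XOR 6c = e1 XOR 6c = 8d
byte 1: (94 XOR 9b) XOR 61 = 0f XOR 61 = 6e
byte 2: (f9 XOR 57) XOR 75 = ae XOR 75 = db
byte 3: (59 XOR fe) XOR 6e = a7 XOR 6e = c9
byte 4: (26 XOR 78) XOR 63 = 5e XOR 63 = 3d
byte 5: (ab XOR 9d) XOR 68 = 36 XOR 68 = 5e
byte 6: (e9 XOR de) XOR 20 = 37 XOR 20 = 17
byte 7: (64 XOR 83) XOR 73 = e7 XOR 73 = 94
byte 8: (7f XOR 99) XOR 65 = e6 XOR 65 = 83
byte 9: (39 XOR 88) XOR 63 = b1 XOR 63 = d2
byte 10: (cd XOR a0) XOR 72 = 6d XOR 72 = 1f
byte 11: (f8 XOR 4e) XOR 65 = b6 XOR 65 = d3
byte 12: (e4 XOR d0) XOR 74 = 34 XOR 74 = 40
byte 13: (c0 XOR 0c) XOR 20 = cc XOR 20 = ec

8d 6e db c9 3d 5e 17 94 83 d2 1f d3 40 ec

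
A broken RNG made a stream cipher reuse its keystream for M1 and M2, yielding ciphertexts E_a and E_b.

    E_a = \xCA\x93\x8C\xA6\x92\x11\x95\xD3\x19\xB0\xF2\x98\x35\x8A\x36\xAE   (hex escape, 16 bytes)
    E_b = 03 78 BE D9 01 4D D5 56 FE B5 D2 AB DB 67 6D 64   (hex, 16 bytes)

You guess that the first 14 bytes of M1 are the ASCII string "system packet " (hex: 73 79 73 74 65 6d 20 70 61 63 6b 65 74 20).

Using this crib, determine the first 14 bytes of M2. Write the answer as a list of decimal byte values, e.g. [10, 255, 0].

First, E_a ⊕ E_b = (M1 ⊕ K) ⊕ (M2 ⊕ K) = M1 ⊕ M2, so the key drops out. Then M2 = (M1 ⊕ M2) ⊕ M1 over the first 14 bytes.
byte 0: (ca XOR 03) XOR 73 = c9 XOR 73 = ba
byte 1: (93 XOR 78) XOR 79 = eb XOR 79 = 92
byte 2: (8c XOR be) XOR 73 = 32 XOR 73 = 41
byte 3: (a6 XOR d9) XOR 74 = 7f XOR 74 = 0b
byte 4: (92 XOR 01) XOR 65 = 93 XOR 65 = f6
byte 5: (11 XOR 4d) XOR 6d = 5c XOR 6d = 31
byte 6: (95 XOR d5) XOR 20 = 40 XOR 20 = 60
byte 7: (d3 XOR 56) XOR 70 = 85 XOR 70 = f5
byte 8: (19 XOR fe) XOR 61 = e7 XOR 61 = 86
byte 9: (b0 XOR b5) XOR 63 = 05 XOR 63 = 66
byte 10: (f2 XOR d2) XOR 6b = 20 XOR 6b = 4b
byte 11: (98 XOR ab) XOR 65 = 33 XOR 65 = 56
byte 12: (35 XOR db) XOR 74 = ee XOR 74 = 9a
byte 13: (8a XOR 67) XOR 20 = ed XOR 20 = cd

[186, 146, 65, 11, 246, 49, 96, 245, 134, 102, 75, 86, 154, 205]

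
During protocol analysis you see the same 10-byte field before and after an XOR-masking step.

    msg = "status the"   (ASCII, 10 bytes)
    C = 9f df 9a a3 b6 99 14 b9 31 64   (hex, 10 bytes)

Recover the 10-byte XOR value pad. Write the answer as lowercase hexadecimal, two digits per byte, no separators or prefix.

Since C = msg ⊕ pad, XORing both sides with msg gives pad = msg ⊕ C.
115 xor 159 = 236
116 xor 223 = 171
 97 xor 154 = 251
116 xor 163 = 215
117 xor 182 = 195
115 xor 153 = 234
 32 xor  20 =  52
116 xor 185 = 205
104 xor  49 =  89
101 xor 100 =   1

ecabfbd7c3ea34cd5901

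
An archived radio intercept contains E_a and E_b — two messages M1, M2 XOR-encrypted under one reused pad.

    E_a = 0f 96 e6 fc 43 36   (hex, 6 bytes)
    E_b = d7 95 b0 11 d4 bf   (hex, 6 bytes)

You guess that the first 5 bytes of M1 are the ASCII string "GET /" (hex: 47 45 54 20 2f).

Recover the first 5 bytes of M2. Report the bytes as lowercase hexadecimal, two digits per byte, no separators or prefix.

9f4602cdb8

First, E_a ⊕ E_b = (M1 ⊕ K) ⊕ (M2 ⊕ K) = M1 ⊕ M2, so the key drops out. Then M2 = (M1 ⊕ M2) ⊕ M1 over the first 5 bytes.
byte 0: (0f ^ d7) ^ 47 = d8 ^ 47 = 9f
byte 1: (96 ^ 95) ^ 45 = 03 ^ 45 = 46
byte 2: (e6 ^ b0) ^ 54 = 56 ^ 54 = 02
byte 3: (fc ^ 11) ^ 20 = ed ^ 20 = cd
byte 4: (43 ^ d4) ^ 2f = 97 ^ 2f = b8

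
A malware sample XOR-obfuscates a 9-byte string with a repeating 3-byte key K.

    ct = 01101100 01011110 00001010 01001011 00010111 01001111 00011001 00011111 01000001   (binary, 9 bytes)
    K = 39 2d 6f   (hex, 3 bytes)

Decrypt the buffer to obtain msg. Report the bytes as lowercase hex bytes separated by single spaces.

55 73 65 72 3a 20 20 32 2e

The 3-byte key repeats, so the effective keystream is 39 2d 6f 39 2d 6f 39 2d 6f.
byte 0: 6c xor 39 = 55
byte 1: 5e xor 2d = 73
byte 2: 0a xor 6f = 65
byte 3: 4b xor 39 = 72
byte 4: 17 xor 2d = 3a
byte 5: 4f xor 6f = 20
byte 6: 19 xor 39 = 20
byte 7: 1f xor 2d = 32
byte 8: 41 xor 6f = 2e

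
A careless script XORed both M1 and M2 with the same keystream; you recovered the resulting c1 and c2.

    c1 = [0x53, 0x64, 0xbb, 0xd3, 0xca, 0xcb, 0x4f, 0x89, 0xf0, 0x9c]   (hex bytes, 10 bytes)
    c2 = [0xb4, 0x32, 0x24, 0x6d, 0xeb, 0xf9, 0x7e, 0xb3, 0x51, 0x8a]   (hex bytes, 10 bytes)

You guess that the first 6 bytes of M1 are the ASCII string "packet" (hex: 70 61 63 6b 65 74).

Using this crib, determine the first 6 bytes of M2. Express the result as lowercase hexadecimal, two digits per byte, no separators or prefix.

First, c1 ⊕ c2 = (M1 ⊕ K) ⊕ (M2 ⊕ K) = M1 ⊕ M2, so the key drops out. Then M2 = (M1 ⊕ M2) ⊕ M1 over the first 6 bytes.
byte 0: (53 ^ b4) ^ 70 = e7 ^ 70 = 97
byte 1: (64 ^ 32) ^ 61 = 56 ^ 61 = 37
byte 2: (bb ^ 24) ^ 63 = 9f ^ 63 = fc
byte 3: (d3 ^ 6d) ^ 6b = be ^ 6b = d5
byte 4: (ca ^ eb) ^ 65 = 21 ^ 65 = 44
byte 5: (cb ^ f9) ^ 74 = 32 ^ 74 = 46

9737fcd54446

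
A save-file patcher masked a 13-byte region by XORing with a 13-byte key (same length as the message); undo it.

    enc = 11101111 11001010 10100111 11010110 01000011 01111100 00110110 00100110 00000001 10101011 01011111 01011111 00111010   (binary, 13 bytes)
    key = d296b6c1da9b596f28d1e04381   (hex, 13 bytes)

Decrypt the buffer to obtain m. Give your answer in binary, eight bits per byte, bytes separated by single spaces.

ef xor d2 = 3d
ca xor 96 = 5c
a7 xor b6 = 11
d6 xor c1 = 17
43 xor da = 99
7c xor 9b = e7
36 xor 59 = 6f
26 xor 6f = 49
01 xor 28 = 29
ab xor d1 = 7a
5f xor e0 = bf
5f xor 43 = 1c
3a xor 81 = bb

00111101 01011100 00010001 00010111 10011001 11100111 01101111 01001001 00101001 01111010 10111111 00011100 10111011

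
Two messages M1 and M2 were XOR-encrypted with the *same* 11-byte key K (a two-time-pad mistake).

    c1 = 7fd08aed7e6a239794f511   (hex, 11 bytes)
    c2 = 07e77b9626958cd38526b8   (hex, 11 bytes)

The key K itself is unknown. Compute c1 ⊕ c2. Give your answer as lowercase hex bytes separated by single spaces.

78 37 f1 7b 58 ff af 44 11 d3 a9

c1 ⊕ c2 = (M1 ⊕ K) ⊕ (M2 ⊕ K) = M1 ⊕ M2 — the shared key cancels under XOR.
7f XOR 07 = 78
d0 XOR e7 = 37
8a XOR 7b = f1
ed XOR 96 = 7b
7e XOR 26 = 58
6a XOR 95 = ff
23 XOR 8c = af
97 XOR d3 = 44
94 XOR 85 = 11
f5 XOR 26 = d3
11 XOR b8 = a9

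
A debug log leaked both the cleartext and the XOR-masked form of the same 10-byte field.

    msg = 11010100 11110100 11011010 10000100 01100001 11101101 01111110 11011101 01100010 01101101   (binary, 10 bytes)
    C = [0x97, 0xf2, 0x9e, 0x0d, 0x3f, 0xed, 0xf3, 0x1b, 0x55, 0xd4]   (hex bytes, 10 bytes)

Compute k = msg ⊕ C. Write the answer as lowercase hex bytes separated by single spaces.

Since C = msg ⊕ k, XORing both sides with msg gives k = msg ⊕ C.
d4 ⊕ 97 = 43
f4 ⊕ f2 = 06
da ⊕ 9e = 44
84 ⊕ 0d = 89
61 ⊕ 3f = 5e
ed ⊕ ed = 00
7e ⊕ f3 = 8d
dd ⊕ 1b = c6
62 ⊕ 55 = 37
6d ⊕ d4 = b9

43 06 44 89 5e 00 8d c6 37 b9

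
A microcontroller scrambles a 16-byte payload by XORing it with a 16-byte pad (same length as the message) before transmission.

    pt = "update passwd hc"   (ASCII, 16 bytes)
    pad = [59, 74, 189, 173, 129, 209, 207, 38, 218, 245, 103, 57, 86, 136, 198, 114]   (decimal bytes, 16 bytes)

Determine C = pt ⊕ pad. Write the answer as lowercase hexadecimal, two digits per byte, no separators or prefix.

XOR is its own inverse, so applying the key byte-wise gives the result directly.
75 XOR 3b = 4e
70 XOR 4a = 3a
64 XOR bd = d9
61 XOR ad = cc
74 XOR 81 = f5
65 XOR d1 = b4
20 XOR cf = ef
70 XOR 26 = 56
61 XOR da = bb
73 XOR f5 = 86
73 XOR 67 = 14
77 XOR 39 = 4e
64 XOR 56 = 32
20 XOR 88 = a8
68 XOR c6 = ae
63 XOR 72 = 11

4e3ad9ccf5b4ef56bb86144e32a8ae11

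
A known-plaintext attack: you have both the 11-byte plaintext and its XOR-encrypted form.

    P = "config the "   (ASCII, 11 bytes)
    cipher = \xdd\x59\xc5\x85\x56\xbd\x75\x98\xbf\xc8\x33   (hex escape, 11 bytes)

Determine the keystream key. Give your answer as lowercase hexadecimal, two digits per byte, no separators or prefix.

Since cipher = P ⊕ key, XORing both sides with P gives key = P ⊕ cipher.
63 XOR dd = be
6f XOR 59 = 36
6e XOR c5 = ab
66 XOR 85 = e3
69 XOR 56 = 3f
67 XOR bd = da
20 XOR 75 = 55
74 XOR 98 = ec
68 XOR bf = d7
65 XOR c8 = ad
20 XOR 33 = 13

be36abe33fda55ecd7ad13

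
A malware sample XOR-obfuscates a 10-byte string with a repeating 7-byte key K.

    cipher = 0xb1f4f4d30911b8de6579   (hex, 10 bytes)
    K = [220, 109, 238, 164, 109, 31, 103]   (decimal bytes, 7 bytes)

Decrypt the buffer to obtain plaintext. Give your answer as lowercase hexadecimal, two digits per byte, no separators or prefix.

6d991a77640edf020897

The 7-byte key repeats, so the effective keystream is dc 6d ee a4 6d 1f 67 dc 6d ee.
byte 0: 177 ^ 220 = 109
byte 1: 244 ^ 109 = 153
byte 2: 244 ^ 238 =  26
byte 3: 211 ^ 164 = 119
byte 4:   9 ^ 109 = 100
byte 5:  17 ^  31 =  14
byte 6: 184 ^ 103 = 223
byte 7: 222 ^ 220 =   2
byte 8: 101 ^ 109 =   8
byte 9: 121 ^ 238 = 151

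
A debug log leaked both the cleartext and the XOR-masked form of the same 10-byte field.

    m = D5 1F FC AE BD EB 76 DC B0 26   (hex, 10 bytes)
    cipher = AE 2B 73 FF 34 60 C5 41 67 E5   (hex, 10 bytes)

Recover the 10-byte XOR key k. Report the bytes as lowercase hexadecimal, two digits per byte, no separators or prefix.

7b348f51898bb39dd7c3

Since cipher = m ⊕ k, XORing both sides with m gives k = m ⊕ cipher.
d5 xor ae = 7b
1f xor 2b = 34
fc xor 73 = 8f
ae xor ff = 51
bd xor 34 = 89
eb xor 60 = 8b
76 xor c5 = b3
dc xor 41 = 9d
b0 xor 67 = d7
26 xor e5 = c3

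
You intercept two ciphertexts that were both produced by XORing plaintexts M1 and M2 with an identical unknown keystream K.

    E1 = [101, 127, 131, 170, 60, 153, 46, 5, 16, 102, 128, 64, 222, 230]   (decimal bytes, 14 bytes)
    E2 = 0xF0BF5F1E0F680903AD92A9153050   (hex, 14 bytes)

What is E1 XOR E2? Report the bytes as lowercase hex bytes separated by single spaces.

E1 ⊕ E2 = (M1 ⊕ K) ⊕ (M2 ⊕ K) = M1 ⊕ M2 — the shared key cancels under XOR.
101 XOR 240 = 149
127 XOR 191 = 192
131 XOR  95 = 220
170 XOR  30 = 180
 60 XOR  15 =  51
153 XOR 104 = 241
 46 XOR   9 =  39
  5 XOR   3 =   6
 16 XOR 173 = 189
102 XOR 146 = 244
128 XOR 169 =  41
 64 XOR  21 =  85
222 XOR  48 = 238
230 XOR  80 = 182

95 c0 dc b4 33 f1 27 06 bd f4 29 55 ee b6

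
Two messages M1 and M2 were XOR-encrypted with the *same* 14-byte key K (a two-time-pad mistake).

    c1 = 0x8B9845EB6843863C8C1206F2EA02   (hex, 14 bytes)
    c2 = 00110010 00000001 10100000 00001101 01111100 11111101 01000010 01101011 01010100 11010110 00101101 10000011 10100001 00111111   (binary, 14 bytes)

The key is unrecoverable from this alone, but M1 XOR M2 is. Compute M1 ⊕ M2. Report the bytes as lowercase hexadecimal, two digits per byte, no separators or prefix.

c1 ⊕ c2 = (M1 ⊕ K) ⊕ (M2 ⊕ K) = M1 ⊕ M2 — the shared key cancels under XOR.
byte 0: 139 XOR  50 = 185
byte 1: 152 XOR   1 = 153
byte 2:  69 XOR 160 = 229
byte 3: 235 XOR  13 = 230
byte 4: 104 XOR 124 =  20
byte 5:  67 XOR 253 = 190
byte 6: 134 XOR  66 = 196
byte 7:  60 XOR 107 =  87
byte 8: 140 XOR  84 = 216
byte 9:  18 XOR 214 = 196
byte 10:   6 XOR  45 =  43
byte 11: 242 XOR 131 = 113
byte 12: 234 XOR 161 =  75
byte 13:   2 XOR  63 =  61

b999e5e614bec457d8c42b714b3d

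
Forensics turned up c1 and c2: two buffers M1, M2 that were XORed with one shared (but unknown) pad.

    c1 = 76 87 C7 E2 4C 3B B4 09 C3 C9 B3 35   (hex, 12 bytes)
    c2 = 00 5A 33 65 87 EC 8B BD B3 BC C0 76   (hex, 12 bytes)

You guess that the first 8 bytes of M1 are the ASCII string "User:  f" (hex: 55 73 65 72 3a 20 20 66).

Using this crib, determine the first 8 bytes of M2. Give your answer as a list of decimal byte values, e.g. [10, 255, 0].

First, c1 ⊕ c2 = (M1 ⊕ K) ⊕ (M2 ⊕ K) = M1 ⊕ M2, so the key drops out. Then M2 = (M1 ⊕ M2) ⊕ M1 over the first 8 bytes.
byte 0: (76 xor 00) xor 55 = 76 xor 55 = 23
byte 1: (87 xor 5a) xor 73 = dd xor 73 = ae
byte 2: (c7 xor 33) xor 65 = f4 xor 65 = 91
byte 3: (e2 xor 65) xor 72 = 87 xor 72 = f5
byte 4: (4c xor 87) xor 3a = cb xor 3a = f1
byte 5: (3b xor ec) xor 20 = d7 xor 20 = f7
byte 6: (b4 xor 8b) xor 20 = 3f xor 20 = 1f
byte 7: (09 xor bd) xor 66 = b4 xor 66 = d2

[35, 174, 145, 245, 241, 247, 31, 210]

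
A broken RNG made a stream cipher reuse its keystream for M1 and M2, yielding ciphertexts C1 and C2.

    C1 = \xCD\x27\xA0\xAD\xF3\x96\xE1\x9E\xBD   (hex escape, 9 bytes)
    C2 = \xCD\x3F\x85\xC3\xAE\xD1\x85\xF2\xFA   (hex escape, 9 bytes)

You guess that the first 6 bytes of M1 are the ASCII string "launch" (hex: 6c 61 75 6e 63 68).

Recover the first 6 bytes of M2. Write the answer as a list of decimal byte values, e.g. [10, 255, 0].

First, C1 ⊕ C2 = (M1 ⊕ K) ⊕ (M2 ⊕ K) = M1 ⊕ M2, so the key drops out. Then M2 = (M1 ⊕ M2) ⊕ M1 over the first 6 bytes.
byte 0: (cd ⊕ cd) ⊕ 6c = 00 ⊕ 6c = 6c
byte 1: (27 ⊕ 3f) ⊕ 61 = 18 ⊕ 61 = 79
byte 2: (a0 ⊕ 85) ⊕ 75 = 25 ⊕ 75 = 50
byte 3: (ad ⊕ c3) ⊕ 6e = 6e ⊕ 6e = 00
byte 4: (f3 ⊕ ae) ⊕ 63 = 5d ⊕ 63 = 3e
byte 5: (96 ⊕ d1) ⊕ 68 = 47 ⊕ 68 = 2f

[108, 121, 80, 0, 62, 47]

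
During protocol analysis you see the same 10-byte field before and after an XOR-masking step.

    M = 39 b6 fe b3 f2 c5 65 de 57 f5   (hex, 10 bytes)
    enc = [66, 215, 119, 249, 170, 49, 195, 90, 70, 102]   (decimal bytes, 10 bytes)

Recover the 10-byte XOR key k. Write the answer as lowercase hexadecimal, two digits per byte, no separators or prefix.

7b61894a58f4a6841193

Since enc = M ⊕ k, XORing both sides with M gives k = M ⊕ enc.
39 XOR 42 = 7b
b6 XOR d7 = 61
fe XOR 77 = 89
b3 XOR f9 = 4a
f2 XOR aa = 58
c5 XOR 31 = f4
65 XOR c3 = a6
de XOR 5a = 84
57 XOR 46 = 11
f5 XOR 66 = 93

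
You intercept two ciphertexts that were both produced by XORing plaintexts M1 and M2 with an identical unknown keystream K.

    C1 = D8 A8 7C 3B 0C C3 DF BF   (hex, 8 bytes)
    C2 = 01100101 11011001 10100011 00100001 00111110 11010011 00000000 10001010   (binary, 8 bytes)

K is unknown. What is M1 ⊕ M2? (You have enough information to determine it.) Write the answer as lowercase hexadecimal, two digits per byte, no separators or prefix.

C1 ⊕ C2 = (M1 ⊕ K) ⊕ (M2 ⊕ K) = M1 ⊕ M2 — the shared key cancels under XOR.
byte 0: d8 xor 65 = bd
byte 1: a8 xor d9 = 71
byte 2: 7c xor a3 = df
byte 3: 3b xor 21 = 1a
byte 4: 0c xor 3e = 32
byte 5: c3 xor d3 = 10
byte 6: df xor 00 = df
byte 7: bf xor 8a = 35

bd71df1a3210df35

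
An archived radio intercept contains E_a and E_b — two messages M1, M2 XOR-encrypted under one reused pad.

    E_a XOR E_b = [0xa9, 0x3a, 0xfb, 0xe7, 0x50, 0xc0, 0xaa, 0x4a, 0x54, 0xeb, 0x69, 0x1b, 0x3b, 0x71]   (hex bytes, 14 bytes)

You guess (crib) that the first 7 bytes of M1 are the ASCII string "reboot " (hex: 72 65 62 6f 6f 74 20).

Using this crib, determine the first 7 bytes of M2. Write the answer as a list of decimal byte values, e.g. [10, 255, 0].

Since E_a ⊕ E_b = M1 ⊕ M2, XORing with the guessed M1 bytes yields the corresponding M2 bytes: M2 = (E_a ⊕ E_b) ⊕ M1.
a9 ⊕ 72 = db
3a ⊕ 65 = 5f
fb ⊕ 62 = 99
e7 ⊕ 6f = 88
50 ⊕ 6f = 3f
c0 ⊕ 74 = b4
aa ⊕ 20 = 8a

[219, 95, 153, 136, 63, 180, 138]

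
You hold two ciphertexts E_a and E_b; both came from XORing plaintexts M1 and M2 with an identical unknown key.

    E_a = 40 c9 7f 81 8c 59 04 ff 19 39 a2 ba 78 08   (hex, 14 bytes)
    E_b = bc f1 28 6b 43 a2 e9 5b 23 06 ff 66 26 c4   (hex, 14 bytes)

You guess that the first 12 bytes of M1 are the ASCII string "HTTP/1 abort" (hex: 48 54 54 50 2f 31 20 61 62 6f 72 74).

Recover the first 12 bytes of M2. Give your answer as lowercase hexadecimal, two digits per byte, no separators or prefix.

First, E_a ⊕ E_b = (M1 ⊕ K) ⊕ (M2 ⊕ K) = M1 ⊕ M2, so the key drops out. Then M2 = (M1 ⊕ M2) ⊕ M1 over the first 12 bytes.
byte 0: (40 xor bc) xor 48 = fc xor 48 = b4
byte 1: (c9 xor f1) xor 54 = 38 xor 54 = 6c
byte 2: (7f xor 28) xor 54 = 57 xor 54 = 03
byte 3: (81 xor 6b) xor 50 = ea xor 50 = ba
byte 4: (8c xor 43) xor 2f = cf xor 2f = e0
byte 5: (59 xor a2) xor 31 = fb xor 31 = ca
byte 6: (04 xor e9) xor 20 = ed xor 20 = cd
byte 7: (ff xor 5b) xor 61 = a4 xor 61 = c5
byte 8: (19 xor 23) xor 62 = 3a xor 62 = 58
byte 9: (39 xor 06) xor 6f = 3f xor 6f = 50
byte 10: (a2 xor ff) xor 72 = 5d xor 72 = 2f
byte 11: (ba xor 66) xor 74 = dc xor 74 = a8

b46c03bae0cacdc558502fa8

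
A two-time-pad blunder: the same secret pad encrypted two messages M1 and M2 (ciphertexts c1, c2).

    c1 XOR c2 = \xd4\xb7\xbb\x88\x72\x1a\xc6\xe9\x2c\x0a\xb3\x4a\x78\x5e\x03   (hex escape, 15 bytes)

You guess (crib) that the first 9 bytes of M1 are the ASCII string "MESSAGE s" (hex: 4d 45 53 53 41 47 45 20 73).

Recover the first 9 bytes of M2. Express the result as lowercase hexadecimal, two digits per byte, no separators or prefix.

99f2e8db335d83c95f

Since c1 ⊕ c2 = M1 ⊕ M2, XORing with the guessed M1 bytes yields the corresponding M2 bytes: M2 = (c1 ⊕ c2) ⊕ M1.
d4 xor 4d = 99
b7 xor 45 = f2
bb xor 53 = e8
88 xor 53 = db
72 xor 41 = 33
1a xor 47 = 5d
c6 xor 45 = 83
e9 xor 20 = c9
2c xor 73 = 5f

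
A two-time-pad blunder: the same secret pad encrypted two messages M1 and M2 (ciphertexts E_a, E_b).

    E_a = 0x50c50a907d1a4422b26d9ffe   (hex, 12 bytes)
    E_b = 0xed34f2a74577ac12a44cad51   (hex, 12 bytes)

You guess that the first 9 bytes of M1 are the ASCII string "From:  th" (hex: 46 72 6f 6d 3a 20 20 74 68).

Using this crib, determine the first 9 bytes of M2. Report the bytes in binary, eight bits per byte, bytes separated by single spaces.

First, E_a ⊕ E_b = (M1 ⊕ K) ⊕ (M2 ⊕ K) = M1 ⊕ M2, so the key drops out. Then M2 = (M1 ⊕ M2) ⊕ M1 over the first 9 bytes.
byte 0: (50 ^ ed) ^ 46 = bd ^ 46 = fb
byte 1: (c5 ^ 34) ^ 72 = f1 ^ 72 = 83
byte 2: (0a ^ f2) ^ 6f = f8 ^ 6f = 97
byte 3: (90 ^ a7) ^ 6d = 37 ^ 6d = 5a
byte 4: (7d ^ 45) ^ 3a = 38 ^ 3a = 02
byte 5: (1a ^ 77) ^ 20 = 6d ^ 20 = 4d
byte 6: (44 ^ ac) ^ 20 = e8 ^ 20 = c8
byte 7: (22 ^ 12) ^ 74 = 30 ^ 74 = 44
byte 8: (b2 ^ a4) ^ 68 = 16 ^ 68 = 7e

11111011 10000011 10010111 01011010 00000010 01001101 11001000 01000100 01111110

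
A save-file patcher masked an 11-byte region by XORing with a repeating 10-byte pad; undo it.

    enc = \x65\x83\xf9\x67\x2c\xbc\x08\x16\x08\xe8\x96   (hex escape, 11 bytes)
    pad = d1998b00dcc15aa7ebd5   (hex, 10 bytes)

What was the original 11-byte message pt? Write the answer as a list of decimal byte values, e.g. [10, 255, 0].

The 10-byte key repeats, so the effective keystream is d1 99 8b 00 dc c1 5a a7 eb d5 d1.
byte 0: 01100101 ^ 11010001 = 10110100
byte 1: 10000011 ^ 10011001 = 00011010
byte 2: 11111001 ^ 10001011 = 01110010
byte 3: 01100111 ^ 00000000 = 01100111
byte 4: 00101100 ^ 11011100 = 11110000
byte 5: 10111100 ^ 11000001 = 01111101
byte 6: 00001000 ^ 01011010 = 01010010
byte 7: 00010110 ^ 10100111 = 10110001
byte 8: 00001000 ^ 11101011 = 11100011
byte 9: 11101000 ^ 11010101 = 00111101
byte 10: 10010110 ^ 11010001 = 01000111

[180, 26, 114, 103, 240, 125, 82, 177, 227, 61, 71]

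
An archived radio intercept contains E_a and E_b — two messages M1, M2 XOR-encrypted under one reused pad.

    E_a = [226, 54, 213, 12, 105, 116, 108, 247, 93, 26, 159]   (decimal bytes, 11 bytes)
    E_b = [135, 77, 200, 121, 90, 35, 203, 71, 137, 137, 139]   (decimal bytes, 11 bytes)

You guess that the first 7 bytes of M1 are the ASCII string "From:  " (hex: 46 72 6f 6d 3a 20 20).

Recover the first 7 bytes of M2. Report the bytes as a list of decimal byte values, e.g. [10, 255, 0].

[35, 9, 114, 24, 9, 119, 135]

First, E_a ⊕ E_b = (M1 ⊕ K) ⊕ (M2 ⊕ K) = M1 ⊕ M2, so the key drops out. Then M2 = (M1 ⊕ M2) ⊕ M1 over the first 7 bytes.
byte 0: (e2 XOR 87) XOR 46 = 65 XOR 46 = 23
byte 1: (36 XOR 4d) XOR 72 = 7b XOR 72 = 09
byte 2: (d5 XOR c8) XOR 6f = 1d XOR 6f = 72
byte 3: (0c XOR 79) XOR 6d = 75 XOR 6d = 18
byte 4: (69 XOR 5a) XOR 3a = 33 XOR 3a = 09
byte 5: (74 XOR 23) XOR 20 = 57 XOR 20 = 77
byte 6: (6c XOR cb) XOR 20 = a7 XOR 20 = 87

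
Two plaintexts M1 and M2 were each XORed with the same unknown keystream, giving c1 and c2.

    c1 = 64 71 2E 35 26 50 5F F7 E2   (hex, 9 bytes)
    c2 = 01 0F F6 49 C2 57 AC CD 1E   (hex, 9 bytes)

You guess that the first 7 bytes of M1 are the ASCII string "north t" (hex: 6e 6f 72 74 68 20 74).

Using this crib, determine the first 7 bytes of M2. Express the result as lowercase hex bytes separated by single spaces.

0b 11 aa 08 8c 27 87

First, c1 ⊕ c2 = (M1 ⊕ K) ⊕ (M2 ⊕ K) = M1 ⊕ M2, so the key drops out. Then M2 = (M1 ⊕ M2) ⊕ M1 over the first 7 bytes.
byte 0: (64 XOR 01) XOR 6e = 65 XOR 6e = 0b
byte 1: (71 XOR 0f) XOR 6f = 7e XOR 6f = 11
byte 2: (2e XOR f6) XOR 72 = d8 XOR 72 = aa
byte 3: (35 XOR 49) XOR 74 = 7c XOR 74 = 08
byte 4: (26 XOR c2) XOR 68 = e4 XOR 68 = 8c
byte 5: (50 XOR 57) XOR 20 = 07 XOR 20 = 27
byte 6: (5f XOR ac) XOR 74 = f3 XOR 74 = 87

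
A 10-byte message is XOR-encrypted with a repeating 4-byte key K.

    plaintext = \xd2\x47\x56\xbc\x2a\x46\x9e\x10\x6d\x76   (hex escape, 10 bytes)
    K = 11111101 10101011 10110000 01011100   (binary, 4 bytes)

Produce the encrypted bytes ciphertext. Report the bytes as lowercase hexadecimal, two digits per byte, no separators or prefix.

The 4-byte key repeats, so the effective keystream is fd ab b0 5c fd ab b0 5c fd ab.
byte 0: d2 ^ fd = 2f
byte 1: 47 ^ ab = ec
byte 2: 56 ^ b0 = e6
byte 3: bc ^ 5c = e0
byte 4: 2a ^ fd = d7
byte 5: 46 ^ ab = ed
byte 6: 9e ^ b0 = 2e
byte 7: 10 ^ 5c = 4c
byte 8: 6d ^ fd = 90
byte 9: 76 ^ ab = dd

2fece6e0d7ed2e4c90dd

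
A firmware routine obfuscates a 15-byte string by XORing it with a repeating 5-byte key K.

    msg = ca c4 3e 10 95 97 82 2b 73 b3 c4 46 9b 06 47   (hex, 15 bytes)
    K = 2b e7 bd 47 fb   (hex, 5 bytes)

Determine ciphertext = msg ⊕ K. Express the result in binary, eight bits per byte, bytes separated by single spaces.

The 5-byte key repeats, so the effective keystream is 2b e7 bd 47 fb 2b e7 bd 47 fb 2b e7 bd 47 fb.
byte 0: ca ^ 2b = e1
byte 1: c4 ^ e7 = 23
byte 2: 3e ^ bd = 83
byte 3: 10 ^ 47 = 57
byte 4: 95 ^ fb = 6e
byte 5: 97 ^ 2b = bc
byte 6: 82 ^ e7 = 65
byte 7: 2b ^ bd = 96
byte 8: 73 ^ 47 = 34
byte 9: b3 ^ fb = 48
byte 10: c4 ^ 2b = ef
byte 11: 46 ^ e7 = a1
byte 12: 9b ^ bd = 26
byte 13: 06 ^ 47 = 41
byte 14: 47 ^ fb = bc

11100001 00100011 10000011 01010111 01101110 10111100 01100101 10010110 00110100 01001000 11101111 10100001 00100110 01000001 10111100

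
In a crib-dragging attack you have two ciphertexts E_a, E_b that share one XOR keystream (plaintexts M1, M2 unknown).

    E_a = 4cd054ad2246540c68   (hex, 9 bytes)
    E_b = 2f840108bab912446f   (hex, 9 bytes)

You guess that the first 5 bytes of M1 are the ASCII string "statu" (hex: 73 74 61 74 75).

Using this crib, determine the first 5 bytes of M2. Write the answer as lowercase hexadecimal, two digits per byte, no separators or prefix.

102034d1ed

First, E_a ⊕ E_b = (M1 ⊕ K) ⊕ (M2 ⊕ K) = M1 ⊕ M2, so the key drops out. Then M2 = (M1 ⊕ M2) ⊕ M1 over the first 5 bytes.
byte 0: (4c XOR 2f) XOR 73 = 63 XOR 73 = 10
byte 1: (d0 XOR 84) XOR 74 = 54 XOR 74 = 20
byte 2: (54 XOR 01) XOR 61 = 55 XOR 61 = 34
byte 3: (ad XOR 08) XOR 74 = a5 XOR 74 = d1
byte 4: (22 XOR ba) XOR 75 = 98 XOR 75 = ed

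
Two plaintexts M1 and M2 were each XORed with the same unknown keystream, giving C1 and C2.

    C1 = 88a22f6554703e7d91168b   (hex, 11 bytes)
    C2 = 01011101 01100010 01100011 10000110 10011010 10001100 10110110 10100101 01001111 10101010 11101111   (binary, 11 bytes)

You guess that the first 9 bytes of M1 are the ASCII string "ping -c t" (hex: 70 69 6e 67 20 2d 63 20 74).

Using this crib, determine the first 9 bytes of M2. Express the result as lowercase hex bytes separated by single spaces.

First, C1 ⊕ C2 = (M1 ⊕ K) ⊕ (M2 ⊕ K) = M1 ⊕ M2, so the key drops out. Then M2 = (M1 ⊕ M2) ⊕ M1 over the first 9 bytes.
byte 0: (88 ⊕ 5d) ⊕ 70 = d5 ⊕ 70 = a5
byte 1: (a2 ⊕ 62) ⊕ 69 = c0 ⊕ 69 = a9
byte 2: (2f ⊕ 63) ⊕ 6e = 4c ⊕ 6e = 22
byte 3: (65 ⊕ 86) ⊕ 67 = e3 ⊕ 67 = 84
byte 4: (54 ⊕ 9a) ⊕ 20 = ce ⊕ 20 = ee
byte 5: (70 ⊕ 8c) ⊕ 2d = fc ⊕ 2d = d1
byte 6: (3e ⊕ b6) ⊕ 63 = 88 ⊕ 63 = eb
byte 7: (7d ⊕ a5) ⊕ 20 = d8 ⊕ 20 = f8
byte 8: (91 ⊕ 4f) ⊕ 74 = de ⊕ 74 = aa

a5 a9 22 84 ee d1 eb f8 aa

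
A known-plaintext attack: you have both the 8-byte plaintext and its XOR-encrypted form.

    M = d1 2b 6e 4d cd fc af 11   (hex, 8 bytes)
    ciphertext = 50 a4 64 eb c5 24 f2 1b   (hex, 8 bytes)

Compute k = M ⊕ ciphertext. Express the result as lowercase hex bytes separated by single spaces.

Since ciphertext = M ⊕ k, XORing both sides with M gives k = M ⊕ ciphertext.
11010001 ^ 01010000 = 10000001
00101011 ^ 10100100 = 10001111
01101110 ^ 01100100 = 00001010
01001101 ^ 11101011 = 10100110
11001101 ^ 11000101 = 00001000
11111100 ^ 00100100 = 11011000
10101111 ^ 11110010 = 01011101
00010001 ^ 00011011 = 00001010

81 8f 0a a6 08 d8 5d 0a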